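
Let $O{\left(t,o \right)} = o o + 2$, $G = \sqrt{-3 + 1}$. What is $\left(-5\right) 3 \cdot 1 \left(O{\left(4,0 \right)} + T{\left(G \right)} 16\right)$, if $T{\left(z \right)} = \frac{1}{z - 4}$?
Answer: $\frac{70}{3} + \frac{40 i \sqrt{2}}{3} \approx 23.333 + 18.856 i$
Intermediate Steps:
$G = i \sqrt{2}$ ($G = \sqrt{-2} = i \sqrt{2} \approx 1.4142 i$)
$O{\left(t,o \right)} = 2 + o^{2}$ ($O{\left(t,o \right)} = o^{2} + 2 = 2 + o^{2}$)
$T{\left(z \right)} = \frac{1}{-4 + z}$
$\left(-5\right) 3 \cdot 1 \left(O{\left(4,0 \right)} + T{\left(G \right)} 16\right) = \left(-5\right) 3 \cdot 1 \left(\left(2 + 0^{2}\right) + \frac{1}{-4 + i \sqrt{2}} \cdot 16\right) = \left(-15\right) 1 \left(\left(2 + 0\right) + \frac{16}{-4 + i \sqrt{2}}\right) = - 15 \left(2 + \frac{16}{-4 + i \sqrt{2}}\right) = -30 - \frac{240}{-4 + i \sqrt{2}}$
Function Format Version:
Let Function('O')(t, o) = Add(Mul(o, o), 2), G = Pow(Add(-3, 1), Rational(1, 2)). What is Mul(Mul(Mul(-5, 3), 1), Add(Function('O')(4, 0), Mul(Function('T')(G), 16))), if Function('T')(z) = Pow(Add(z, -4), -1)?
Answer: Add(Rational(70, 3), Mul(Rational(40, 3), I, Pow(2, Rational(1, 2)))) ≈ Add(23.333, Mul(18.856, I))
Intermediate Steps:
G = Mul(I, Pow(2, Rational(1, 2))) (G = Pow(-2, Rational(1, 2)) = Mul(I, Pow(2, Rational(1, 2))) ≈ Mul(1.4142, I))
Function('O')(t, o) = Add(2, Pow(o, 2)) (Function('O')(t, o) = Add(Pow(o, 2), 2) = Add(2, Pow(o, 2)))
Function('T')(z) = Pow(Add(-4, z), -1)
Mul(Mul(Mul(-5, 3), 1), Add(Function('O')(4, 0), Mul(Function('T')(G), 16))) = Mul(Mul(Mul(-5, 3), 1), Add(Add(2, Pow(0, 2)), Mul(Pow(Add(-4, Mul(I, Pow(2, Rational(1, 2)))), -1), 16))) = Mul(Mul(-15, 1), Add(Add(2, 0), Mul(16, Pow(Add(-4, Mul(I, Pow(2, Rational(1, 2)))), -1)))) = Mul(-15, Add(2, Mul(16, Pow(Add(-4, Mul(I, Pow(2, Rational(1, 2)))), -1)))) = Add(-30, Mul(-240, Pow(Add(-4, Mul(I, Pow(2, Rational(1, 2)))), -1)))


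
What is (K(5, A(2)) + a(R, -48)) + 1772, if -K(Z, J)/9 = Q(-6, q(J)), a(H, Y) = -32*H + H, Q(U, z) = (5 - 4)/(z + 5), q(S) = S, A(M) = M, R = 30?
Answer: 5885/7 ≈ 840.71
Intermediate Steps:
Q(U, z) = 1/(5 + z)
a(H, Y) = -31*H
K(Z, J) = -9/(5 + J)
(K(5, A(2)) + a(R, -48)) + 1772 = (-9/(5 + 2) - 31*30) + 1772 = (-9/7 - 930) + 1772 = -6519/7 + 1772 = 5885/7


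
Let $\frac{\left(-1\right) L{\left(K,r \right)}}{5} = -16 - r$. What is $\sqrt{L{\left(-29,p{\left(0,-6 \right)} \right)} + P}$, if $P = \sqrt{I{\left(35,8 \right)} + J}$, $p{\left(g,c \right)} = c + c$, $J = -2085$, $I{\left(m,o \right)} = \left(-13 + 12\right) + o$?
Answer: $\sqrt{20 + i \sqrt{2078}} \approx 5.9068 + 3.8587 i$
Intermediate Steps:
$I{\left(m,o \right)} = -1 + o$
$p{\left(g,c \right)} = 2 c$
$L{\left(K,r \right)} = 80 + 5 r$ ($L{\left(K,r \right)} = - 5 \left(-16 - r\right) = 80 + 5 r$)
$P = i \sqrt{2078}$ ($P = \sqrt{\left(-1 + 8\right) - 2085} = \sqrt{7 - 2085} = \sqrt{-2078} = i \sqrt{2078} \approx 45.585 i$)
$\sqrt{L{\left(-29,p{\left(0,-6 \right)} \right)} + P} = \sqrt{\left(80 + 5 \cdot 2 \left(-6\right)\right) + i \sqrt{2078}} = \sqrt{\left(80 + 5 \left(-12\right)\right) + i \sqrt{2078}} = \sqrt{\left(80 - 60\right) + i \sqrt{2078}} = \sqrt{20 + i \sqrt{2078}}$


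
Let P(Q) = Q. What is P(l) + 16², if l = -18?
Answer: 238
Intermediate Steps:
P(l) + 16² = -18 + 16² = -18 + 256 = 238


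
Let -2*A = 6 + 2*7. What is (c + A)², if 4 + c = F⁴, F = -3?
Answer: 4489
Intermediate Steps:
c = 77 (c = -4 + (-3)⁴ = -4 + 81 = 77)
A = -10 (A = -(6 + 2*7)/2 = -(6 + 14)/2 = -½*20 = -10)
(c + A)² = (77 - 10)² = 67² = 4489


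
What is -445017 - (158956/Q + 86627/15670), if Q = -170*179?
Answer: -21220120596679/47683810 ≈ -4.4502e+5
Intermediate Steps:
Q = -30430
-445017 - (158956/Q + 86627/15670) = -445017 - (158956/(-30430) + 86627/15670) = -445017 - (158956*(-1/30430) + 86627*(1/15670)) = -445017 - (-79478/15215 + 86627/15670) = -445017 - 1*14521909/47683810 = -445017 - 14521909/47683810 = -21220120596679/47683810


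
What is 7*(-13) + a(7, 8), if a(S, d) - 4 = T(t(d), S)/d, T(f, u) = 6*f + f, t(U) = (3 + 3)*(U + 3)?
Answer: -117/4 ≈ -29.250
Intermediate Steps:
t(U) = 18 + 6*U (t(U) = 6*(3 + U) = 18 + 6*U)
T(f, u) = 7*f
a(S, d) = 4 + (126 + 42*d)/d (a(S, d) = 4 + (7*(18 + 6*d))/d = 4 + (126 + 42*d)/d)
7*(-13) + a(7, 8) = 7*(-13) + (46 + 126/8) = -91 + (46 + 126*(1/8)) = -91 + (46 + 63/4) = -91 + 247/4 = -117/4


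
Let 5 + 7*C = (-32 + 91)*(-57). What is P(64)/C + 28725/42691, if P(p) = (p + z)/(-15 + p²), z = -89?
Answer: 466147675/692774024 ≈ 0.67287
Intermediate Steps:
P(p) = (-89 + p)/(-15 + p²) (P(p) = (p - 89)/(-15 + p²) = (-89 + p)/(-15 + p²))
C = -3368/7 (C = -5/7 + ((-32 + 91)*(-57))/7 = -5/7 + (59*(-57))/7 = -5/7 + (⅐)*(-3363) = -5/7 - 3363/7 = -3368/7 ≈ -481.14)
P(64)/C + 28725/42691 = ((-89 + 64)/(-15 + 64²))/(-3368/7) + 28725/42691 = (-25/(-15 + 4096))*(-7/3368) + 28725*(1/42691) = (-25/4081)*(-7/3368) + 28725/42691 = ((1/4081)*(-25))*(-7/3368) + 28725/42691 = -25/4081*(-7/3368) + 28725/42691 = 25/1963544 + 28725/42691 = 466147675/692774024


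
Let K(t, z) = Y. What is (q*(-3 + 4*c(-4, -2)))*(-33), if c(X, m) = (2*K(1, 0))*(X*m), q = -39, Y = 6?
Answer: 490347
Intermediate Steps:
K(t, z) = 6
c(X, m) = 12*X*m (c(X, m) = (2*6)*(X*m) = 12*(X*m) = 12*X*m)
(q*(-3 + 4*c(-4, -2)))*(-33) = -39*(-3 + 4*(12*(-4)*(-2)))*(-33) = -39*(-3 + 4*96)*(-33) = -39*(-3 + 384)*(-33) = -39*381*(-33) = -14859*(-33) = 490347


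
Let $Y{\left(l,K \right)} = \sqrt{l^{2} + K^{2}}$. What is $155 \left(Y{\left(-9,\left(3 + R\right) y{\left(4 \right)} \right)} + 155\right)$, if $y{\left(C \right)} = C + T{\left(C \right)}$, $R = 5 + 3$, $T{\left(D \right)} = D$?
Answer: $24025 + 775 \sqrt{313} \approx 37736.0$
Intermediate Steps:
$R = 8$
$y{\left(C \right)} = 2 C$ ($y{\left(C \right)} = C + C = 2 C$)
$Y{\left(l,K \right)} = \sqrt{K^{2} + l^{2}}$
$155 \left(Y{\left(-9,\left(3 + R\right) y{\left(4 \right)} \right)} + 155\right) = 155 \left(\sqrt{\left(\left(3 + 8\right) 2 \cdot 4\right)^{2} + \left(-9\right)^{2}} + 155\right) = 155 \left(\sqrt{\left(11 \cdot 8\right)^{2} + 81} + 155\right) = 155 \left(\sqrt{88^{2} + 81} + 155\right) = 155 \left(\sqrt{7744 + 81} + 155\right) = 155 \left(\sqrt{7825} + 155\right) = 155 \left(5 \sqrt{313} + 155\right) = 155 \left(155 + 5 \sqrt{313}\right) = 24025 + 775 \sqrt{313}$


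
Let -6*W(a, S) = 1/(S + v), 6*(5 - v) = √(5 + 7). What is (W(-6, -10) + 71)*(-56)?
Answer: -147182/37 + 14*√3/111 ≈ -3977.7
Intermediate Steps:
v = 5 - √3/3 (v = 5 - √(5 + 7)/6 = 5 - √3/3 ≈ 4.4227)
W(a, S) = -1/(6*(5 + S - √3/3)) (W(a, S) = -1/(6*(S + (5 - √3/3))) = -1/(6*(5 + S - √3/3)))
(W(-6, -10) + 71)*(-56) = (-1/(30 - 2*√3 + 6*(-10)) + 71)*(-56) = (-1/(30 - 2*√3 - 60) + 71)*(-56) = (-1/(-30 - 2*√3) + 71)*(-56) = (71 - 1/(-30 - 2*√3))*(-56) = -3976 + 56/(-30 - 2*√3)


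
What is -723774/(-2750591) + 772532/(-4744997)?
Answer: 1309385892266/13051546043227 ≈ 0.10032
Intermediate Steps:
-723774/(-2750591) + 772532/(-4744997) = -723774*(-1/2750591) + 772532*(-1/4744997) = 723774/2750591 - 772532/4744997 = 1309385892266/13051546043227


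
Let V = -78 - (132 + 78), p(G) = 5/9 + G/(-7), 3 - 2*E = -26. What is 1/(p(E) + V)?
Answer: -126/36479 ≈ -0.0034540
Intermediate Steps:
E = 29/2 (E = 3/2 - ½*(-26) = 3/2 + 13 = 29/2 ≈ 14.500)
p(G) = 5/9 - G/7 (p(G) = 5*(⅑) + G*(-⅐) = 5/9 - G/7)
V = -288 (V = -78 - 1*210 = -78 - 210 = -288)
1/(p(E) + V) = 1/((5/9 - ⅐*29/2) - 288) = 1/((5/9 - 29/14) - 288) = 1/(-191/126 - 288) = 1/(-36479/126) = -126/36479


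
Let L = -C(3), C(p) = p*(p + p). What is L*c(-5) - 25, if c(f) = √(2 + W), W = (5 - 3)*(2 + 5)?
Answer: -97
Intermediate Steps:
W = 14 (W = 2*7 = 14)
C(p) = 2*p² (C(p) = p*(2*p) = 2*p²)
c(f) = 4 (c(f) = √(2 + 14) = √16 = 4)
L = -18 (L = -2*3² = -2*9 = -1*18 = -18)
L*c(-5) - 25 = -18*4 - 25 = -72 - 25 = -97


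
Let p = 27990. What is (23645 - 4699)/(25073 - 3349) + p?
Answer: 304036853/10862 ≈ 27991.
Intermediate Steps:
(23645 - 4699)/(25073 - 3349) + p = (23645 - 4699)/(25073 - 3349) + 27990 = 18946/21724 + 27990 = 18946*(1/21724) + 27990 = 9473/10862 + 27990 = 304036853/10862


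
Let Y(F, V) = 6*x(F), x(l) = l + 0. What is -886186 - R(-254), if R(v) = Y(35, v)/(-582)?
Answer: -85960007/97 ≈ -8.8619e+5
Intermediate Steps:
x(l) = l
Y(F, V) = 6*F
R(v) = -35/97 (R(v) = (6*35)/(-582) = 210*(-1/582) = -35/97)
-886186 - R(-254) = -886186 - 1*(-35/97) = -886186 + 35/97 = -85960007/97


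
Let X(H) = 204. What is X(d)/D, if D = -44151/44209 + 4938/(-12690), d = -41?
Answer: -4768603785/32440843 ≈ -146.99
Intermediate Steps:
D = -129763372/93502035 (D = -44151*1/44209 + 4938*(-1/12690) = -44151/44209 - 823/2115 = -129763372/93502035 ≈ -1.3878)
X(d)/D = 204/(-129763372/93502035) = 204*(-93502035/129763372) = -4768603785/32440843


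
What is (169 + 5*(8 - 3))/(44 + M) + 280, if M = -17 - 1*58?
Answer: 8486/31 ≈ 273.74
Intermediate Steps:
M = -75 (M = -17 - 58 = -75)
(169 + 5*(8 - 3))/(44 + M) + 280 = (169 + 5*(8 - 3))/(44 - 75) + 280 = (169 + 5*5)/(-31) + 280 = (169 + 25)*(-1/31) + 280 = 194*(-1/31) + 280 = -194/31 + 280 = 8486/31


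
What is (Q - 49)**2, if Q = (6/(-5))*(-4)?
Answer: 48841/25 ≈ 1953.6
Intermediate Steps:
Q = 24/5 (Q = (6*(-1/5))*(-4) = -6/5*(-4) = 24/5 ≈ 4.8000)
(Q - 49)**2 = (24/5 - 49)**2 = (-221/5)**2 = 48841/25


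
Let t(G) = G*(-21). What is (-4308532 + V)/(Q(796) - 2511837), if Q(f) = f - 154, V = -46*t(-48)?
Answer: 870980/502239 ≈ 1.7342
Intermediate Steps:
t(G) = -21*G
V = -46368 (V = -(-966)*(-48) = -46*1008 = -46368)
Q(f) = -154 + f
(-4308532 + V)/(Q(796) - 2511837) = (-4308532 - 46368)/((-154 + 796) - 2511837) = -4354900/(642 - 2511837) = -4354900/(-2511195) = -4354900*(-1/2511195) = 870980/502239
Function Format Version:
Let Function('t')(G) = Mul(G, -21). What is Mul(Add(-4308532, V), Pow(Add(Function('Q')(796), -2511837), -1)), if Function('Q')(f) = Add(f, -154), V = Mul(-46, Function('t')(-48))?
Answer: Rational(870980, 502239) ≈ 1.7342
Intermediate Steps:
Function('t')(G) = Mul(-21, G)
V = -46368 (V = Mul(-46, Mul(-21, -48)) = Mul(-46, 1008) = -46368)
Function('Q')(f) = Add(-154, f)
Mul(Add(-4308532, V), Pow(Add(Function('Q')(796), -2511837), -1)) = Mul(Add(-4308532, -46368), Pow(Add(Add(-154, 796), -2511837), -1)) = Mul(-4354900, Pow(Add(642, -2511837), -1)) = Mul(-4354900, Pow(-2511195, -1)) = Mul(-4354900, Rational(-1, 2511195)) = Rational(870980, 502239)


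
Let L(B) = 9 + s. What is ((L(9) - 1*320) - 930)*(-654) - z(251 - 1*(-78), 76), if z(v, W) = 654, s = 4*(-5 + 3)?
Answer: 816192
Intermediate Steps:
s = -8 (s = 4*(-2) = -8)
L(B) = 1 (L(B) = 9 - 8 = 1)
((L(9) - 1*320) - 930)*(-654) - z(251 - 1*(-78), 76) = ((1 - 1*320) - 930)*(-654) - 1*654 = ((1 - 320) - 930)*(-654) - 654 = (-319 - 930)*(-654) - 654 = -1249*(-654) - 654 = 816846 - 654 = 816192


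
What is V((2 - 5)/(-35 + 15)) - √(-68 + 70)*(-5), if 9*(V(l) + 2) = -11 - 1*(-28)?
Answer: -⅑ + 5*√2 ≈ 6.9600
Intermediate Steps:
V(l) = -⅑ (V(l) = -2 + (-11 - 1*(-28))/9 = -2 + (-11 + 28)/9 = -2 + (⅑)*17 = -2 + 17/9 = -⅑)
V((2 - 5)/(-35 + 15)) - √(-68 + 70)*(-5) = -⅑ - √(-68 + 70)*(-5) = -⅑ - √2*(-5) = -⅑ - (-5)*√2 = -⅑ + 5*√2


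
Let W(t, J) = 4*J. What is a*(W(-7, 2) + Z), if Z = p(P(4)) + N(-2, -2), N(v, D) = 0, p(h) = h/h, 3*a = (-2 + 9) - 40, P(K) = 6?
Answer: -99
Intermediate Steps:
a = -11 (a = ((-2 + 9) - 40)/3 = (7 - 40)/3 = (1/3)*(-33) = -11)
p(h) = 1
Z = 1 (Z = 1 + 0 = 1)
a*(W(-7, 2) + Z) = -11*(4*2 + 1) = -11*(8 + 1) = -11*9 = -99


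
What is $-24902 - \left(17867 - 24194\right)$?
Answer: $-18575$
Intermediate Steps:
$-24902 - \left(17867 - 24194\right) = -24902 - -6327 = -24902 + 6327 = -18575$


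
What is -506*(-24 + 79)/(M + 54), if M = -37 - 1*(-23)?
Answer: -2783/4 ≈ -695.75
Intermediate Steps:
M = -14 (M = -37 + 23 = -14)
-506*(-24 + 79)/(M + 54) = -506*(-24 + 79)/(-14 + 54) = -27830/40 = -506*11/8 = -2783/4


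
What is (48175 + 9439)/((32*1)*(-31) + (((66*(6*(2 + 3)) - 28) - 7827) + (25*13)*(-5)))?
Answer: -28807/4246 ≈ -6.7845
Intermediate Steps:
(48175 + 9439)/((32*1)*(-31) + (((66*(6*(2 + 3)) - 28) - 7827) + (25*13)*(-5))) = 57614/(32*(-31) + (((66*(6*5) - 28) - 7827) + 325*(-5))) = 57614/(-992 + (((66*30 - 28) - 7827) - 1625)) = 57614/(-992 + (((1980 - 28) - 7827) - 1625)) = 57614/(-992 + ((1952 - 7827) - 1625)) = 57614/(-992 + (-5875 - 1625)) = 57614/(-992 - 7500) = 57614/(-8492) = 57614*(-1/8492) = -28807/4246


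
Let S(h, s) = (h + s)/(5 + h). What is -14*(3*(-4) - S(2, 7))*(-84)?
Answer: -15624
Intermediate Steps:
S(h, s) = (h + s)/(5 + h)
-14*(3*(-4) - S(2, 7))*(-84) = -14*(3*(-4) - (2 + 7)/(5 + 2))*(-84) = -14*(-12 - 9/7)*(-84) = -14*(-93/7)*(-84) = 186*(-84) = -15624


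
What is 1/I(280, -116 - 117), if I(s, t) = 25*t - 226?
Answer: -1/6051 ≈ -0.00016526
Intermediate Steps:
I(s, t) = -226 + 25*t
1/I(280, -116 - 117) = 1/(-226 + 25*(-116 - 117)) = 1/(-226 + 25*(-233)) = 1/(-226 - 5825) = 1/(-6051) = -1/6051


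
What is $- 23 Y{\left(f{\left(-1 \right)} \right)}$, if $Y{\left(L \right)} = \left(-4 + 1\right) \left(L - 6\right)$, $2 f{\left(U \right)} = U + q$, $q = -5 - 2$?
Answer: $-690$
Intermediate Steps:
$q = -7$ ($q = -5 - 2 = -7$)
$f{\left(U \right)} = - \frac{7}{2} + \frac{U}{2}$ ($f{\left(U \right)} = \frac{U - 7}{2} = \frac{-7 + U}{2} = - \frac{7}{2} + \frac{U}{2}$)
$Y{\left(L \right)} = 18 - 3 L$ ($Y{\left(L \right)} = - 3 \left(-6 + L\right) = 18 - 3 L$)
$- 23 Y{\left(f{\left(-1 \right)} \right)} = - 23 \left(18 - 3 \left(- \frac{7}{2} + \frac{1}{2} \left(-1\right)\right)\right) = - 23 \left(18 - 3 \left(- \frac{7}{2} - \frac{1}{2}\right)\right) = - 23 \left(18 - -12\right) = - 23 \left(18 + 12\right) = \left(-23\right) 30 = -690$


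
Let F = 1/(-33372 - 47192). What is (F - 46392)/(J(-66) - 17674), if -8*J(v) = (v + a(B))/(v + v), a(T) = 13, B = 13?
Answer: 89700602136/34173412307 ≈ 2.6249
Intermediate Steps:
F = -1/80564 (F = 1/(-80564) = -1/80564 ≈ -1.2412e-5)
J(v) = -(13 + v)/(16*v) (J(v) = -(v + 13)/(8*(v + v)) = -(13 + v)/(8*(2*v)) = -(13 + v)*1/(2*v)/8 = -(13 + v)/(16*v))
(F - 46392)/(J(-66) - 17674) = (-1/80564 - 46392)/((1/16)*(-13 - 1*(-66))/(-66) - 17674) = -3737525089/(80564*((1/16)*(-1/66)*(-13 + 66) - 17674)) = -3737525089/(80564*((1/16)*(-1/66)*53 - 17674)) = -3737525089/(80564*(-53/1056 - 17674)) = -3737525089/(80564*(-18663797/1056)) = -3737525089/80564*(-1056/18663797) = 89700602136/34173412307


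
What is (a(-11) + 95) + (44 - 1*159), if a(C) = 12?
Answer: -8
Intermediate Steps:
(a(-11) + 95) + (44 - 1*159) = (12 + 95) + (44 - 1*159) = 107 + (44 - 159) = 107 - 115 = -8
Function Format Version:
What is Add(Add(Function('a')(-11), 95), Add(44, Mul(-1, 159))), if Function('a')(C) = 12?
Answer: -8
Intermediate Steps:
Add(Add(Function('a')(-11), 95), Add(44, Mul(-1, 159))) = Add(Add(12, 95), Add(44, Mul(-1, 159))) = Add(107, Add(44, -159)) = Add(107, -115) = -8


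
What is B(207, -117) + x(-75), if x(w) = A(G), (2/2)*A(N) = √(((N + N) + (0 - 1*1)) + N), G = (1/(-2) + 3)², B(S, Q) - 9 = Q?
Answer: -108 + √71/2 ≈ -103.79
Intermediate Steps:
B(S, Q) = 9 + Q
G = 25/4 (G = (-½ + 3)² = (5/2)² = 25/4 ≈ 6.2500)
A(N) = √(-1 + 3*N) (A(N) = √(((N + N) + (0 - 1*1)) + N) = √((2*N + (0 - 1)) + N) = √((2*N - 1) + N) = √((-1 + 2*N) + N) = √(-1 + 3*N))
x(w) = √71/2 (x(w) = √(-1 + 3*(25/4)) = √(-1 + 75/4) = √(71/4) = √71/2)
B(207, -117) + x(-75) = (9 - 117) + √71/2 = -108 + √71/2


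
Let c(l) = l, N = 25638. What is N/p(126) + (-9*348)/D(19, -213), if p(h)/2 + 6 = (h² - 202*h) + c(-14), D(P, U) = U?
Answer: 9108075/681316 ≈ 13.368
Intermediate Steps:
p(h) = -40 - 404*h + 2*h² (p(h) = -12 + 2*((h² - 202*h) - 14) = -12 + 2*(-14 + h² - 202*h) = -12 + (-28 - 404*h + 2*h²) = -40 - 404*h + 2*h²)
N/p(126) + (-9*348)/D(19, -213) = 25638/(-40 - 404*126 + 2*126²) - 9*348/(-213) = 25638/(-40 - 50904 + 2*15876) - 3132*(-1/213) = 25638/(-40 - 50904 + 31752) + 1044/71 = 25638/(-19192) + 1044/71 = 25638*(-1/19192) + 1044/71 = -12819/9596 + 1044/71 = 9108075/681316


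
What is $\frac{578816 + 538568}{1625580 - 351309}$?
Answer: $\frac{1117384}{1274271} \approx 0.87688$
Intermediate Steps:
$\frac{578816 + 538568}{1625580 - 351309} = \frac{1117384}{1274271}$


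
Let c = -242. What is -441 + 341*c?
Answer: -82963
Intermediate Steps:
-441 + 341*c = -441 + 341*(-242) = -441 - 82522 = -82963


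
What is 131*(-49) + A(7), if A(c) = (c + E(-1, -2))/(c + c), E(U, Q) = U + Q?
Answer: -44931/7 ≈ -6418.7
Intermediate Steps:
E(U, Q) = Q + U
A(c) = (-3 + c)/(2*c) (A(c) = (c + (-2 - 1))/(c + c) = (c - 3)/((2*c)) = (-3 + c)*(1/(2*c)) = (-3 + c)/(2*c))
131*(-49) + A(7) = 131*(-49) + (1/2)*(-3 + 7)/7 = -6419 + (1/2)*(1/7)*4 = -6419 + 2/7 = -44931/7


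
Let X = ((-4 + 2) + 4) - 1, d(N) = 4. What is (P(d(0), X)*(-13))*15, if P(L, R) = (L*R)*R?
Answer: -780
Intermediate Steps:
X = 1 (X = (-2 + 4) - 1 = 2 - 1 = 1)
P(L, R) = L*R**2
(P(d(0), X)*(-13))*15 = ((4*1**2)*(-13))*15 = ((4*1)*(-13))*15 = (4*(-13))*15 = -52*15 = -780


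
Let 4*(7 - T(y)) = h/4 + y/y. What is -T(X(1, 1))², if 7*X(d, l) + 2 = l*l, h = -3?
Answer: -12321/256 ≈ -48.129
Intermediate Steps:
X(d, l) = -2/7 + l²/7 (X(d, l) = -2/7 + (l*l)/7 = -2/7 + l²/7)
T(y) = 111/16 (T(y) = 7 - (-3/4 + y/y)/4 = 7 - (-3*¼ + 1)/4 = 7 - (-¾ + 1)/4 = 7 - ¼*¼ = 7 - 1/16 = 111/16)
-T(X(1, 1))² = -(111/16)² = -1*12321/256 = -12321/256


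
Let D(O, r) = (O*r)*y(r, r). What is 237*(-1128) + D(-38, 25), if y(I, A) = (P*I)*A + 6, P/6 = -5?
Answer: 17539464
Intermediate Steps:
P = -30 (P = 6*(-5) = -30)
y(I, A) = 6 - 30*A*I (y(I, A) = (-30*I)*A + 6 = -30*A*I + 6 = 6 - 30*A*I)
D(O, r) = O*r*(6 - 30*r²) (D(O, r) = (O*r)*(6 - 30*r*r) = (O*r)*(6 - 30*r²) = O*r*(6 - 30*r²))
237*(-1128) + D(-38, 25) = 237*(-1128) + 6*(-38)*25*(1 - 5*25²) = -267336 + 6*(-38)*25*(1 - 5*625) = -267336 + 6*(-38)*25*(1 - 3125) = -267336 + 6*(-38)*25*(-3124) = -267336 + 17806800 = 17539464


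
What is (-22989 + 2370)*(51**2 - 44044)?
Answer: 854513217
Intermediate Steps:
(-22989 + 2370)*(51**2 - 44044) = -20619*(2601 - 44044) = -20619*(-41443) = 854513217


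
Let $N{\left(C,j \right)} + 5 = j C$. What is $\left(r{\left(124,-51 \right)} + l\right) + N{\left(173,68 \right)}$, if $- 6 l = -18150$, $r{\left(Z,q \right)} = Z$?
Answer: $14908$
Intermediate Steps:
$l = 3025$ ($l = \left(- \frac{1}{6}\right) \left(-18150\right) = 3025$)
$N{\left(C,j \right)} = -5 + C j$ ($N{\left(C,j \right)} = -5 + j C = -5 + C j$)
$\left(r{\left(124,-51 \right)} + l\right) + N{\left(173,68 \right)} = \left(124 + 3025\right) + \left(-5 + 173 \cdot 68\right) = 3149 + \left(-5 + 11764\right) = 3149 + 11759 = 14908$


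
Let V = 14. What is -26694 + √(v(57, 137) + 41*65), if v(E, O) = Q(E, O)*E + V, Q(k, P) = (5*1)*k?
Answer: -26694 + 2*√4731 ≈ -26556.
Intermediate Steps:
Q(k, P) = 5*k
v(E, O) = 14 + 5*E² (v(E, O) = (5*E)*E + 14 = 5*E² + 14 = 14 + 5*E²)
-26694 + √(v(57, 137) + 41*65) = -26694 + √((14 + 5*57²) + 41*65) = -26694 + √((14 + 5*3249) + 2665) = -26694 + √((14 + 16245) + 2665) = -26694 + √(16259 + 2665) = -26694 + √18924 = -26694 + 2*√4731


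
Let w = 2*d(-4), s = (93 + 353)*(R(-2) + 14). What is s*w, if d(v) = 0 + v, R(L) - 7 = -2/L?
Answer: -78496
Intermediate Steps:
R(L) = 7 - 2/L
d(v) = v
s = 9812 (s = (93 + 353)*((7 - 2/(-2)) + 14) = 446*((7 - 2*(-½)) + 14) = 446*((7 + 1) + 14) = 446*(8 + 14) = 446*22 = 9812)
w = -8 (w = 2*(-4) = -8)
s*w = 9812*(-8) = -78496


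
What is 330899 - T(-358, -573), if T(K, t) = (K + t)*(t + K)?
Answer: -535862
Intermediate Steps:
T(K, t) = (K + t)² (T(K, t) = (K + t)*(K + t) = (K + t)²)
330899 - T(-358, -573) = 330899 - (-358 - 573)² = 330899 - 1*(-931)² = 330899 - 1*866761 = 330899 - 866761 = -535862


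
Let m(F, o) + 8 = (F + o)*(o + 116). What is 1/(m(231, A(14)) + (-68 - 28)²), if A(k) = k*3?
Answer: 1/52342 ≈ 1.9105e-5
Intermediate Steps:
A(k) = 3*k
m(F, o) = -8 + (116 + o)*(F + o) (m(F, o) = -8 + (F + o)*(o + 116) = -8 + (F + o)*(116 + o) = -8 + (116 + o)*(F + o))
1/(m(231, A(14)) + (-68 - 28)²) = 1/((-8 + (3*14)² + 116*231 + 116*(3*14) + 231*(3*14)) + (-68 - 28)²) = 1/((-8 + 42² + 26796 + 116*42 + 231*42) + (-96)²) = 1/((-8 + 1764 + 26796 + 4872 + 9702) + 9216) = 1/(43126 + 9216) = 1/52342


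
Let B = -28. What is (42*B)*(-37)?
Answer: 43512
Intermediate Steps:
(42*B)*(-37) = (42*(-28))*(-37) = -1176*(-37) = 43512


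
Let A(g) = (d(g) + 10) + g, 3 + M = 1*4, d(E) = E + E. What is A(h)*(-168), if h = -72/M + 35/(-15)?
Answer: 35784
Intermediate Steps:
d(E) = 2*E
M = 1 (M = -3 + 1*4 = -3 + 4 = 1)
h = -223/3 (h = -72/1 + 35/(-15) = -72*1 + 35*(-1/15) = -72 - 7/3 = -223/3 ≈ -74.333)
A(g) = 10 + 3*g (A(g) = (2*g + 10) + g = (10 + 2*g) + g = 10 + 3*g)
A(h)*(-168) = (10 + 3*(-223/3))*(-168) = (10 - 223)*(-168) = -213*(-168) = 35784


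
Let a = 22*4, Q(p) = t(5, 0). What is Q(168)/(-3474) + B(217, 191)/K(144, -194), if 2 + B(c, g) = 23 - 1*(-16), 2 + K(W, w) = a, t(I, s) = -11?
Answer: 32371/74691 ≈ 0.43340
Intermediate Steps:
Q(p) = -11
a = 88
K(W, w) = 86 (K(W, w) = -2 + 88 = 86)
B(c, g) = 37 (B(c, g) = -2 + (23 - 1*(-16)) = -2 + (23 + 16) = -2 + 39 = 37)
Q(168)/(-3474) + B(217, 191)/K(144, -194) = -11/(-3474) + 37/86 = -11*(-1/3474) + 37*(1/86) = 11/3474 + 37/86 = 32371/74691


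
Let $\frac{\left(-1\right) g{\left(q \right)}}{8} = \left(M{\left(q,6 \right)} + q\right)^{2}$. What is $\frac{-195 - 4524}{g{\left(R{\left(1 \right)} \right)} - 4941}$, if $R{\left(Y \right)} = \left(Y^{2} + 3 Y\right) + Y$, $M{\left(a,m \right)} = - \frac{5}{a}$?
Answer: $\frac{4719}{5069} \approx 0.93095$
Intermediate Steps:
$R{\left(Y \right)} = Y^{2} + 4 Y$
$g{\left(q \right)} = - 8 \left(q - \frac{5}{q}\right)^{2}$ ($g{\left(q \right)} = - 8 \left(- \frac{5}{q} + q\right)^{2} = - 8 \left(q - \frac{5}{q}\right)^{2}$)
$\frac{-195 - 4524}{g{\left(R{\left(1 \right)} \right)} - 4941} = \frac{-195 - 4524}{- \frac{8 \left(-5 + \left(1 \left(4 + 1\right)\right)^{2}\right)^{2}}{\left(4 + 1\right)^{2}} - 4941} = - \frac{4719}{- \frac{8 \left(-5 + \left(1 \cdot 5\right)^{2}\right)^{2}}{25} - 4941} = - \frac{4719}{- \frac{8 \left(-5 + 5^{2}\right)^{2}}{25} - 4941} = - \frac{4719}{\left(-8\right) \frac{1}{25} \left(-5 + 25\right)^{2} - 4941} = - \frac{4719}{\left(-8\right) \frac{1}{25} \cdot 20^{2} - 4941} = - \frac{4719}{\left(-8\right) \frac{1}{25} \cdot 400 - 4941} = - \frac{4719}{-128 - 4941} = - \frac{4719}{-5069} = \left(-4719\right) \left(- \frac{1}{5069}\right) = \frac{4719}{5069}$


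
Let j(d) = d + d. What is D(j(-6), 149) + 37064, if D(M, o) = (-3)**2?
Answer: 37073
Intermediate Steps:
j(d) = 2*d
D(M, o) = 9
D(j(-6), 149) + 37064 = 9 + 37064 = 37073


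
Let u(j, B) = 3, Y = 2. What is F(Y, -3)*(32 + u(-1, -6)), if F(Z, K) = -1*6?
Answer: -210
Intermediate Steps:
F(Z, K) = -6
F(Y, -3)*(32 + u(-1, -6)) = -6*(32 + 3) = -6*35 = -210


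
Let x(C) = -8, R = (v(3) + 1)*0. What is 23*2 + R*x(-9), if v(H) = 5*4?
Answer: 46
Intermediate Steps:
v(H) = 20
R = 0 (R = (20 + 1)*0 = 21*0 = 0)
23*2 + R*x(-9) = 23*2 + 0*(-8) = 46 + 0 = 46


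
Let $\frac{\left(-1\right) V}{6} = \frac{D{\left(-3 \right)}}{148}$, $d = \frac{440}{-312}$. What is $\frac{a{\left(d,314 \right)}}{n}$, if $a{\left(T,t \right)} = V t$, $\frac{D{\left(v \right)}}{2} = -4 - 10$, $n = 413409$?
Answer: $\frac{4396}{5098711} \approx 0.00086218$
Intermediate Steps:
$d = - \frac{55}{39}$ ($d = 440 \left(- \frac{1}{312}\right) = - \frac{55}{39} \approx -1.4103$)
$D{\left(v \right)} = -28$ ($D{\left(v \right)} = 2 \left(-4 - 10\right) = 2 \left(-14\right) = -28$)
$V = \frac{42}{37}$ ($V = - 6 \left(- \frac{28}{148}\right) = - 6 \left(\left(-28\right) \frac{1}{148}\right) = \left(-6\right) \left(- \frac{7}{37}\right) = \frac{42}{37} \approx 1.1351$)
$a{\left(T,t \right)} = \frac{42 t}{37}$
$\frac{a{\left(d,314 \right)}}{n} = \frac{\frac{42}{37} \cdot 314}{413409} = \frac{13188}{37} \cdot \frac{1}{413409} = \frac{4396}{5098711}$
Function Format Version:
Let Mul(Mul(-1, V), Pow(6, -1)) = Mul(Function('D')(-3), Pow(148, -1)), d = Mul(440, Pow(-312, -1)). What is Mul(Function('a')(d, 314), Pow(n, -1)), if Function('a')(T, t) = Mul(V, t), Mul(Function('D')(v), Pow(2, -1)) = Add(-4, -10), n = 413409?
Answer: Rational(4396, 5098711) ≈ 0.00086218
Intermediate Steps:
d = Rational(-55, 39) (d = Mul(440, Rational(-1, 312)) = Rational(-55, 39) ≈ -1.4103)
Function('D')(v) = -28 (Function('D')(v) = Mul(2, Add(-4, -10)) = Mul(2, -14) = -28)
V = Rational(42, 37) (V = Mul(-6, Mul(-28, Pow(148, -1))) = Mul(-6, Mul(-28, Rational(1, 148))) = Mul(-6, Rational(-7, 37)) = Rational(42, 37) ≈ 1.1351)
Function('a')(T, t) = Mul(Rational(42, 37), t)
Mul(Function('a')(d, 314), Pow(n, -1)) = Mul(Mul(Rational(42, 37), 314), Pow(413409, -1)) = Mul(Rational(13188, 37), Rational(1, 413409)) = Rational(4396, 5098711)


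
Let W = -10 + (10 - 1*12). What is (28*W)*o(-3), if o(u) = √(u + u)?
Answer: -336*I*√6 ≈ -823.03*I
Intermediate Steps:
W = -12 (W = -10 + (10 - 12) = -10 - 2 = -12)
o(u) = √2*√u (o(u) = √(2*u) = √2*√u)
(28*W)*o(-3) = (28*(-12))*(√2*√(-3)) = -336*√2*I*√3 = -336*I*√6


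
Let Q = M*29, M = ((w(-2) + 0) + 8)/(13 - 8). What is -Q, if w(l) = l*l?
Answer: -348/5 ≈ -69.600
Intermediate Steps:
w(l) = l²
M = 12/5 (M = (((-2)² + 0) + 8)/(13 - 8) = ((4 + 0) + 8)/5 = (4 + 8)*(⅕) = 12*(⅕) = 12/5 ≈ 2.4000)
Q = 348/5 (Q = (12/5)*29 = 348/5 ≈ 69.600)
-Q = -1*348/5 = -348/5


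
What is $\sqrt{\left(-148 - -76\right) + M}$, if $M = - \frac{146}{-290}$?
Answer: $\frac{i \sqrt{1503215}}{145} \approx 8.4556 i$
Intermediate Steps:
$M = \frac{73}{145}$ ($M = \left(-146\right) \left(- \frac{1}{290}\right) = \frac{73}{145} \approx 0.50345$)
$\sqrt{\left(-148 - -76\right) + M} = \sqrt{\left(-148 - -76\right) + \frac{73}{145}} = \sqrt{\left(-148 + 76\right) + \frac{73}{145}} = \sqrt{-72 + \frac{73}{145}} = \sqrt{- \frac{10367}{145}} = \frac{i \sqrt{1503215}}{145}$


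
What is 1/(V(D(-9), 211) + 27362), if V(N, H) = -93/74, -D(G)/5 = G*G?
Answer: 74/2024695 ≈ 3.6549e-5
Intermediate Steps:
D(G) = -5*G² (D(G) = -5*G*G = -5*G²)
V(N, H) = -93/74 (V(N, H) = -93*1/74 = -93/74)
1/(V(D(-9), 211) + 27362) = 1/(-93/74 + 27362) = 1/(2024695/74) = 74/2024695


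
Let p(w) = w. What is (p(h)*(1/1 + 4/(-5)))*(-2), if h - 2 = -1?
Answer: -⅖ ≈ -0.40000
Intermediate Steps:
h = 1 (h = 2 - 1 = 1)
(p(h)*(1/1 + 4/(-5)))*(-2) = (1*(1/1 + 4/(-5)))*(-2) = (1*(1*1 + 4*(-⅕)))*(-2) = (1*(1 - ⅘))*(-2) = (1*(⅕))*(-2) = (⅕)*(-2) = -⅖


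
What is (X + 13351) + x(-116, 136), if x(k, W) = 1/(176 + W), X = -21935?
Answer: -2678207/312 ≈ -8584.0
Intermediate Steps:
(X + 13351) + x(-116, 136) = (-21935 + 13351) + 1/(176 + 136) = -8584 + 1/312 = -2678207/312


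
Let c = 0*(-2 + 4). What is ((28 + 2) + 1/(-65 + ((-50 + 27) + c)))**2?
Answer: 6964321/7744 ≈ 899.32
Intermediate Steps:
c = 0 (c = 0*2 = 0)
((28 + 2) + 1/(-65 + ((-50 + 27) + c)))**2 = ((28 + 2) + 1/(-65 + ((-50 + 27) + 0)))**2 = (30 + 1/(-65 + (-23 + 0)))**2 = (30 + 1/(-65 - 23))**2 = (30 + 1/(-88))**2 = (30 - 1/88)**2 = (2639/88)**2 = 6964321/7744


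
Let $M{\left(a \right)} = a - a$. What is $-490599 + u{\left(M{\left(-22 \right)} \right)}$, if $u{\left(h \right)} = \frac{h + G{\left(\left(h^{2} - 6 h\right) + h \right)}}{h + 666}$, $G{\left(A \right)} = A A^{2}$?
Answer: $-490599$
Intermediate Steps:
$M{\left(a \right)} = 0$
$G{\left(A \right)} = A^{3}$
$u{\left(h \right)} = \frac{h + \left(h^{2} - 5 h\right)^{3}}{666 + h}$ ($u{\left(h \right)} = \frac{h + \left(\left(h^{2} - 6 h\right) + h\right)^{3}}{h + 666} = \frac{h + \left(h^{2} - 5 h\right)^{3}}{666 + h}$)
$-490599 + u{\left(M{\left(-22 \right)} \right)} = -490599 + \frac{0 \left(1 + 0^{2} \left(-5 + 0\right)^{3}\right)}{666 + 0} = -490599 + \frac{0 \left(1 + 0 \left(-5\right)^{3}\right)}{666} = -490599 + 0 \cdot \frac{1}{666} \left(1 + 0 \left(-125\right)\right) = -490599 + 0 \cdot \frac{1}{666} \left(1 + 0\right) = -490599 + 0 \cdot \frac{1}{666} \cdot 1 = -490599 + 0 = -490599$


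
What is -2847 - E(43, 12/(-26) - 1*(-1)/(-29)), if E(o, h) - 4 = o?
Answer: -2894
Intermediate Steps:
E(o, h) = 4 + o
-2847 - E(43, 12/(-26) - 1*(-1)/(-29)) = -2847 - (4 + 43) = -2847 - 1*47 = -2847 - 47 = -2894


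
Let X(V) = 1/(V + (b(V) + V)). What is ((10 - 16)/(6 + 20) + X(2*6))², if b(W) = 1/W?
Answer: 505521/14115049 ≈ 0.035814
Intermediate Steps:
X(V) = 1/(1/V + 2*V) (X(V) = 1/(V + (1/V + V)) = 1/(V + (V + 1/V)) = 1/(1/V + 2*V))
((10 - 16)/(6 + 20) + X(2*6))² = ((10 - 16)/(6 + 20) + (2*6)/(1 + 2*(2*6)²))² = (-6/26 + 12/(1 + 2*12²))² = (-6*1/26 + 12/(1 + 2*144))² = (-3/13 + 12/(1 + 288))² = (-3/13 + 12/289)² = (-711/3757)² = 505521/14115049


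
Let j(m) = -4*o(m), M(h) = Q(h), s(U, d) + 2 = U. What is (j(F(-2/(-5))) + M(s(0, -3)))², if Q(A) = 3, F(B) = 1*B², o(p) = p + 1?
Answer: 1681/625 ≈ 2.6896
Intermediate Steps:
s(U, d) = -2 + U
o(p) = 1 + p
F(B) = B²
M(h) = 3
j(m) = -4 - 4*m (j(m) = -4*(1 + m) = -4 - 4*m)
(j(F(-2/(-5))) + M(s(0, -3)))² = ((-4 - 4*(-2/(-5))²) + 3)² = ((-4 - 4*(-2*(-⅕))²) + 3)² = ((-4 - 4*(⅖)²) + 3)² = ((-4 - 4*4/25) + 3)² = ((-4 - 16/25) + 3)² = (-116/25 + 3)² = (-41/25)² = 1681/625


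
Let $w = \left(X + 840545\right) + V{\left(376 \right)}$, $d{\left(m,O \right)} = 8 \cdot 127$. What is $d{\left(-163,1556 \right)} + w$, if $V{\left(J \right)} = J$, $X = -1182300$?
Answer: $-340363$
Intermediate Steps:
$d{\left(m,O \right)} = 1016$
$w = -341379$ ($w = \left(-1182300 + 840545\right) + 376 = -341755 + 376 = -341379$)
$d{\left(-163,1556 \right)} + w = 1016 - 341379 = -340363$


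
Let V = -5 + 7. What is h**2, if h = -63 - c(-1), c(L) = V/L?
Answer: 3721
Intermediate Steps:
V = 2
c(L) = 2/L
h = -61 (h = -63 - 2/(-1) = -63 - 2*(-1) = -63 - 1*(-2) = -63 + 2 = -61)
h**2 = (-61)**2 = 3721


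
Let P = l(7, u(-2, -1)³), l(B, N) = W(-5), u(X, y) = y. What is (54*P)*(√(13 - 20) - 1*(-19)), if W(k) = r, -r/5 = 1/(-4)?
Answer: 2565/2 + 135*I*√7/2 ≈ 1282.5 + 178.59*I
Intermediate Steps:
r = 5/4 (r = -5/(-4) = -5*(-¼) = 5/4 ≈ 1.2500)
W(k) = 5/4
l(B, N) = 5/4
P = 5/4 ≈ 1.2500
(54*P)*(√(13 - 20) - 1*(-19)) = (54*(5/4))*(√(13 - 20) - 1*(-19)) = 135*(√(-7) + 19)/2 = 135*(I*√7 + 19)/2 = 135*(19 + I*√7)/2 = 2565/2 + 135*I*√7/2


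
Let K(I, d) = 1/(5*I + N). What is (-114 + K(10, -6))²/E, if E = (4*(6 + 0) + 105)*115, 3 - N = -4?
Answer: 42211009/48198915 ≈ 0.87577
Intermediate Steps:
N = 7 (N = 3 - 1*(-4) = 3 + 4 = 7)
K(I, d) = 1/(7 + 5*I) (K(I, d) = 1/(5*I + 7) = 1/(7 + 5*I))
E = 14835 (E = (4*6 + 105)*115 = (24 + 105)*115 = 129*115 = 14835)
(-114 + K(10, -6))²/E = (-114 + 1/(7 + 5*10))²/14835 = (-114 + 1/(7 + 50))²*(1/14835) = (-114 + 1/57)²*(1/14835) = (-6497/57)²*(1/14835) = (42211009/3249)*(1/14835) = 42211009/48198915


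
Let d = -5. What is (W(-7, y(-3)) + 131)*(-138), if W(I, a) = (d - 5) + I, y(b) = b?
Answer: -15732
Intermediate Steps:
W(I, a) = -10 + I (W(I, a) = (-5 - 5) + I = -10 + I)
(W(-7, y(-3)) + 131)*(-138) = ((-10 - 7) + 131)*(-138) = (-17 + 131)*(-138) = 114*(-138) = -15732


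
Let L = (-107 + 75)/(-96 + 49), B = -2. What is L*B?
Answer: -64/47 ≈ -1.3617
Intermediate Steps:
L = 32/47 (L = -32/(-47) = -32*(-1/47) = 32/47 ≈ 0.68085)
L*B = (32/47)*(-2) = -64/47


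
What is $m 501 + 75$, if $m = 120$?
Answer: $60195$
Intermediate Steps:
$m 501 + 75 = 120 \cdot 501 + 75 = 60120 + 75 = 60195$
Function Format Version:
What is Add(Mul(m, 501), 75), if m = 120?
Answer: 60195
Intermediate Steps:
Add(Mul(m, 501), 75) = Add(Mul(120, 501), 75) = Add(60120, 75) = 60195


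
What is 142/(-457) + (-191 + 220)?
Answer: 13111/457 ≈ 28.689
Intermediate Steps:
142/(-457) + (-191 + 220) = 142*(-1/457) + 29 = -142/457 + 29 = 13111/457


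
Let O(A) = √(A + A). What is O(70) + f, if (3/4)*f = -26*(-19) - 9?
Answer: 1940/3 + 2*√35 ≈ 658.50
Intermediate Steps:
f = 1940/3 (f = 4*(-26*(-19) - 9)/3 = 4*(494 - 9)/3 = (4/3)*485 = 1940/3 ≈ 646.67)
O(A) = √2*√A (O(A) = √(2*A) = √2*√A)
O(70) + f = √2*√70 + 1940/3 = 2*√35 + 1940/3 = 1940/3 + 2*√35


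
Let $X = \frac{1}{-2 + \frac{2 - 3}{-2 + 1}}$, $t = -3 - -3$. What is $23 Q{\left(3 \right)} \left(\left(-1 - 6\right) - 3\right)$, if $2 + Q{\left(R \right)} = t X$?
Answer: $460$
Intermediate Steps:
$t = 0$ ($t = -3 + 3 = 0$)
$X = -1$ ($X = \frac{1}{-2 - \frac{1}{-1}} = \frac{1}{-2 - -1} = \frac{1}{-2 + 1} = \frac{1}{-1} = -1$)
$Q{\left(R \right)} = -2$ ($Q{\left(R \right)} = -2 + 0 \left(-1\right) = -2 + 0 = -2$)
$23 Q{\left(3 \right)} \left(\left(-1 - 6\right) - 3\right) = 23 \left(-2\right) \left(\left(-1 - 6\right) - 3\right) = - 46 \left(-7 - 3\right) = \left(-46\right) \left(-10\right) = 460$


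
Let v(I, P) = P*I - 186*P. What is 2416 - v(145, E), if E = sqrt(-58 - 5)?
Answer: 2416 + 123*I*sqrt(7) ≈ 2416.0 + 325.43*I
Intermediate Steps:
E = 3*I*sqrt(7) (E = sqrt(-63) = 3*I*sqrt(7) ≈ 7.9373*I)
v(I, P) = -186*P + I*P (v(I, P) = I*P - 186*P = -186*P + I*P)
2416 - v(145, E) = 2416 - 3*I*sqrt(7)*(-186 + 145) = 2416 - 3*I*sqrt(7)*(-41) = 2416 - (-123)*I*sqrt(7) = 2416 + 123*I*sqrt(7)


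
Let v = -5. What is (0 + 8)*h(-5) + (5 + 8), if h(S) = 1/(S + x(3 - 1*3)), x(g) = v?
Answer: 61/5 ≈ 12.200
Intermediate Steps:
x(g) = -5
h(S) = 1/(-5 + S) (h(S) = 1/(S - 5) = 1/(-5 + S))
(0 + 8)*h(-5) + (5 + 8) = (0 + 8)/(-5 - 5) + (5 + 8) = 8/(-10) + 13 = 8*(-⅒) + 13 = -⅘ + 13 = 61/5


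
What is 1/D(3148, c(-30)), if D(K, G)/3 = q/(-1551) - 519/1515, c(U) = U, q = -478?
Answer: -261085/26933 ≈ -9.6939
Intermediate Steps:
D(K, G) = -26933/261085 (D(K, G) = 3*(-478/(-1551) - 519/1515) = 3*(-478*(-1/1551) - 519*1/1515) = 3*(478/1551 - 173/505) = 3*(-26933/783255) = -26933/261085)
1/D(3148, c(-30)) = 1/(-26933/261085) = -261085/26933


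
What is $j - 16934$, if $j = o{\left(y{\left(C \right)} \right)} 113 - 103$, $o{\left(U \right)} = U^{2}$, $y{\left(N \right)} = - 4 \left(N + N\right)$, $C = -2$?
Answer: $11891$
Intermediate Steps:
$y{\left(N \right)} = - 8 N$ ($y{\left(N \right)} = - 4 \cdot 2 N = - 8 N$)
$j = 28825$ ($j = \left(\left(-8\right) \left(-2\right)\right)^{2} \cdot 113 - 103 = 16^{2} \cdot 113 - 103 = 256 \cdot 113 - 103 = 28928 - 103 = 28825$)
$j - 16934 = 28825 - 16934 = 11891$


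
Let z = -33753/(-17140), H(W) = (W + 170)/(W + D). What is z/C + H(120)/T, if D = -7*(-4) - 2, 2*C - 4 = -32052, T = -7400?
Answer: -290289089/741833323360 ≈ -0.00039131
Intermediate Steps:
C = -16024 (C = 2 + (½)*(-32052) = 2 - 16026 = -16024)
D = 26 (D = 28 - 2 = 26)
H(W) = (170 + W)/(26 + W) (H(W) = (W + 170)/(W + 26) = (170 + W)/(26 + W))
z = 33753/17140 (z = -33753*(-1/17140) = 33753/17140 ≈ 1.9693)
z/C + H(120)/T = (33753/17140)/(-16024) + ((170 + 120)/(26 + 120))/(-7400) = (33753/17140)*(-1/16024) + (290/146)*(-1/7400) = -33753/274651360 + ((1/146)*290)*(-1/7400) = -33753/274651360 + (145/73)*(-1/7400) = -33753/274651360 - 29/108040 = -290289089/741833323360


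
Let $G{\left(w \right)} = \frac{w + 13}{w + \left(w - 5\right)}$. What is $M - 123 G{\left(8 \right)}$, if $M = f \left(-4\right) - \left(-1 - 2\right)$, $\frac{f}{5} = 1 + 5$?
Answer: $- \frac{3870}{11} \approx -351.82$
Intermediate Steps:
$G{\left(w \right)} = \frac{13 + w}{-5 + 2 w}$ ($G{\left(w \right)} = \frac{13 + w}{w + \left(-5 + w\right)} = \frac{13 + w}{-5 + 2 w}$)
$f = 30$ ($f = 5 \left(1 + 5\right) = 5 \cdot 6 = 30$)
$M = -117$ ($M = 30 \left(-4\right) - \left(-1 - 2\right) = -120 - -3 = -120 + 3 = -117$)
$M - 123 G{\left(8 \right)} = -117 - 123 \frac{13 + 8}{-5 + 2 \cdot 8} = -117 - 123 \frac{1}{-5 + 16} \cdot 21 = -117 - 123 \cdot \frac{1}{11} \cdot 21 = -117 - \frac{2583}{11} = - \frac{3870}{11}$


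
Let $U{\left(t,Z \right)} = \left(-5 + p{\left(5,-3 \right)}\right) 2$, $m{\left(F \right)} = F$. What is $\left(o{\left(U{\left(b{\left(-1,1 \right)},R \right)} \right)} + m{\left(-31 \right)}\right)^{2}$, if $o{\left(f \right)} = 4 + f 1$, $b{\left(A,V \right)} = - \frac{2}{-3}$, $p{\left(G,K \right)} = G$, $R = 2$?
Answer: $729$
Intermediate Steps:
$b{\left(A,V \right)} = \frac{2}{3}$ ($b{\left(A,V \right)} = \left(-2\right) \left(- \frac{1}{3}\right) = \frac{2}{3}$)
$U{\left(t,Z \right)} = 0$ ($U{\left(t,Z \right)} = \left(-5 + 5\right) 2 = 0 \cdot 2 = 0$)
$o{\left(f \right)} = 4 + f$
$\left(o{\left(U{\left(b{\left(-1,1 \right)},R \right)} \right)} + m{\left(-31 \right)}\right)^{2} = \left(\left(4 + 0\right) - 31\right)^{2} = \left(4 - 31\right)^{2} = \left(-27\right)^{2} = 729$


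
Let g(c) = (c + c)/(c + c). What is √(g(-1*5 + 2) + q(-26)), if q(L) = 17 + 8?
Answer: √26 ≈ 5.0990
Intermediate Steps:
q(L) = 25
g(c) = 1 (g(c) = (2*c)/((2*c)) = (2*c)*(1/(2*c)) = 1)
√(g(-1*5 + 2) + q(-26)) = √(1 + 25) = √26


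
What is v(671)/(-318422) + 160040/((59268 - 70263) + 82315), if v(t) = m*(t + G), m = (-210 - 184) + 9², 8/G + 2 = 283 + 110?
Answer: 644559140153/221988852566 ≈ 2.9036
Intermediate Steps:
G = 8/391 (G = 8/(-2 + (283 + 110)) = 8/(-2 + 393) = 8/391 ≈ 0.020460)
m = -313 (m = -394 + 81 = -313)
v(t) = -2504/391 - 313*t (v(t) = -313*(t + 8/391) = -313*(8/391 + t) = -2504/391 - 313*t)
v(671)/(-318422) + 160040/((59268 - 70263) + 82315) = (-2504/391 - 313*671)/(-318422) + 160040/((59268 - 70263) + 82315) = (-2504/391 - 210023)*(-1/318422) + 160040/(-10995 + 82315) = -82121497/391*(-1/318422) + 160040/71320 = 82121497/124503002 + 160040*(1/71320) = 82121497/124503002 + 4001/1783 = 644559140153/221988852566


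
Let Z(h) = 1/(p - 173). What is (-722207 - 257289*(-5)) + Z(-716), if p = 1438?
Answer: 713761071/1265 ≈ 5.6424e+5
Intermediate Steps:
Z(h) = 1/1265 (Z(h) = 1/(1438 - 173) = 1/1265)
(-722207 - 257289*(-5)) + Z(-716) = (-722207 - 257289*(-5)) + 1/1265 = (-722207 + 1286445) + 1/1265 = 564238 + 1/1265 = 713761071/1265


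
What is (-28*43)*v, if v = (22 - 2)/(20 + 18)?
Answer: -12040/19 ≈ -633.68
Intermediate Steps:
v = 10/19 (v = 20/38 = 20*(1/38) = 10/19 ≈ 0.52632)
(-28*43)*v = -28*43*(10/19) = -1204*10/19 = -12040/19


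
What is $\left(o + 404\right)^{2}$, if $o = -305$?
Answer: $9801$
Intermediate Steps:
$\left(o + 404\right)^{2} = \left(-305 + 404\right)^{2} = 99^{2} = 9801$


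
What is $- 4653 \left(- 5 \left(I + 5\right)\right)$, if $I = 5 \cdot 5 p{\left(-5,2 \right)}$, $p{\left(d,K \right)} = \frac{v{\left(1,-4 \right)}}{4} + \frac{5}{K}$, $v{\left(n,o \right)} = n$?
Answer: $\frac{6863175}{4} \approx 1.7158 \cdot 10^{6}$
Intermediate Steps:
$p{\left(d,K \right)} = \frac{1}{4} + \frac{5}{K}$ ($p{\left(d,K \right)} = 1 \cdot \frac{1}{4} + \frac{5}{K} = \frac{1}{4} + \frac{5}{K}$)
$I = \frac{275}{4}$ ($I = 5 \cdot 5 \frac{20 + 2}{4 \cdot 2} = 25 \cdot \frac{1}{4} \cdot \frac{1}{2} \cdot 22 = 25 \cdot \frac{11}{4} = \frac{275}{4} \approx 68.75$)
$- 4653 \left(- 5 \left(I + 5\right)\right) = - 4653 \left(- 5 \left(\frac{275}{4} + 5\right)\right) = - 4653 \left(\left(-5\right) \frac{295}{4}\right) = \left(-4653\right) \left(- \frac{1475}{4}\right) = \frac{6863175}{4}$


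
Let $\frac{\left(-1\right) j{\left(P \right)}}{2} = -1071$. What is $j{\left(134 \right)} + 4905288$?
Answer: $4907430$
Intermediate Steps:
$j{\left(P \right)} = 2142$ ($j{\left(P \right)} = \left(-2\right) \left(-1071\right) = 2142$)
$j{\left(134 \right)} + 4905288 = 2142 + 4905288 = 4907430$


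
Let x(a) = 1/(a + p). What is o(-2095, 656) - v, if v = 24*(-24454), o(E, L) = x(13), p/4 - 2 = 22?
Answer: 63971665/109 ≈ 5.8690e+5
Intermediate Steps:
p = 96 (p = 8 + 4*22 = 8 + 88 = 96)
x(a) = 1/(96 + a) (x(a) = 1/(a + 96) = 1/(96 + a))
o(E, L) = 1/109 (o(E, L) = 1/(96 + 13) = 1/109)
v = -586896
o(-2095, 656) - v = 1/109 - 1*(-586896) = 1/109 + 586896 = 63971665/109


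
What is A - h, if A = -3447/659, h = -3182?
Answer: 2093491/659 ≈ 3176.8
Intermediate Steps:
A = -3447/659 (A = -3447*1/659 = -3447/659 ≈ -5.2307)
A - h = -3447/659 - 1*(-3182) = -3447/659 + 3182 = 2093491/659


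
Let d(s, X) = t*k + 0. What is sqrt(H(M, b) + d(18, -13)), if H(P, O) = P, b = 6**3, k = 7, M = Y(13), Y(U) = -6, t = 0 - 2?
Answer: 2*I*sqrt(5) ≈ 4.4721*I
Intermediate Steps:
t = -2
M = -6
d(s, X) = -14 (d(s, X) = -2*7 + 0 = -14 + 0 = -14)
b = 216
sqrt(H(M, b) + d(18, -13)) = sqrt(-6 - 14) = sqrt(-20) = 2*I*sqrt(5)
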